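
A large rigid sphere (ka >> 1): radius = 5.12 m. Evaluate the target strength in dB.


TS = 10*log10(5.12^2 / 4) = 10*log10(6.5536) = 8.16

8.16 dB


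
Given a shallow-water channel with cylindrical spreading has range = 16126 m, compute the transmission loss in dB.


TL = 10*log10(16126) = 42.08

42.08 dB


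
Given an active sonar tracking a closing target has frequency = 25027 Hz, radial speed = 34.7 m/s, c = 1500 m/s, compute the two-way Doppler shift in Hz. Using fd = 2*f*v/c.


1157.92 Hz


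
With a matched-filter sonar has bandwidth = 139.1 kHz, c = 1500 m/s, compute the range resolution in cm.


0.54 cm


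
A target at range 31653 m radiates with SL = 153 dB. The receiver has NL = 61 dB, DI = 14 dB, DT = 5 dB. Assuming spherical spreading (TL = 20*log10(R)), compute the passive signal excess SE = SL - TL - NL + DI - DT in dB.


10.99 dB


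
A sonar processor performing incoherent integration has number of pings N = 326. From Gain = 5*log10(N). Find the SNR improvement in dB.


Gain = 5*log10(326) = 12.57

12.57 dB


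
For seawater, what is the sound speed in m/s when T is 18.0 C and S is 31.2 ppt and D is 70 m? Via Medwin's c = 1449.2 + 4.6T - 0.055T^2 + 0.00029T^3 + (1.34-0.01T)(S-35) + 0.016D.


1512.58 m/s


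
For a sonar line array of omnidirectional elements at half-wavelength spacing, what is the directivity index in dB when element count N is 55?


17.4 dB


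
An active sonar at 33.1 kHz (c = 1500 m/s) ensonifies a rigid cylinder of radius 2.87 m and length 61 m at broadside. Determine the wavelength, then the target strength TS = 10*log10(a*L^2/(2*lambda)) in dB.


Step 1: lambda = c/f = 1500/33100 = 0.04532 m
Step 2: TS = 10*log10(a*L^2/(2*lambda)) = 10*log10(2.87*61^2/(2*0.04532)) = 50.71

50.71 dB


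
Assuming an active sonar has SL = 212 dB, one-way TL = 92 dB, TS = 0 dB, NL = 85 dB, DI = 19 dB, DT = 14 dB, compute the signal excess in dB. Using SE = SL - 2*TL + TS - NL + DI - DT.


SE = SL - 2*TL + TS - NL + DI - DT = 212 - 2*92 + (0) - 85 + 19 - 14 = -52

-52 dB


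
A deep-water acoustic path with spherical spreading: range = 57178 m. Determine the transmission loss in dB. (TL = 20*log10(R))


TL = 20*log10(57178) = 95.14

95.14 dB


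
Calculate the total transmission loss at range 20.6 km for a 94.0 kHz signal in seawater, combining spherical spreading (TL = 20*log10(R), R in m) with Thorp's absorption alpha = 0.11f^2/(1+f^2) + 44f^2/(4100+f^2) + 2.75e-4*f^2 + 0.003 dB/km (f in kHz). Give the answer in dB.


Step 1 (Thorp): alpha = 0.11*8836.0/(1+8836.0) + 44*8836.0/(4100+8836.0) + 2.75e-4*8836.0 + 0.003 = 32.5973 dB/km
Step 2: TL_spread = 20*log10(20600) = 86.28 dB
Step 3: TL_abs = alpha*R = 32.5973 * 20.6 = 671.5 dB
Step 4: TL_total = 86.28 + 671.5 = 757.78

757.78 dB


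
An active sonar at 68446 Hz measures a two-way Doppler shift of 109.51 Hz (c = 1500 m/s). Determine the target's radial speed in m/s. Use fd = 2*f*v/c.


From fd = 2*f*v/c, v = c*fd/(2*f) = 1500 * 109.51 / (2*68446) = 1.2

1.2 m/s


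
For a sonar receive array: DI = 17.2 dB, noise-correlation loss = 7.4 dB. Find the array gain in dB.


9.8 dB


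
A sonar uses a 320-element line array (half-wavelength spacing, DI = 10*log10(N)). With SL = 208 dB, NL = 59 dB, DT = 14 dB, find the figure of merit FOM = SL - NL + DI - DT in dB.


160.05 dB


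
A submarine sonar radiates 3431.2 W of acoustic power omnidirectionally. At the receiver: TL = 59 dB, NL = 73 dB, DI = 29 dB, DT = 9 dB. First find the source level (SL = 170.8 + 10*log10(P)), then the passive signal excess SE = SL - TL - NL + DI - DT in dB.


Step 1: SL = 170.8 + 10*log10(3431.2) = 206.15 dB
Step 2: SE = SL - TL - NL + DI - DT = 206.15 - 59 - 73 + 29 - 9 = 94.15

94.15 dB


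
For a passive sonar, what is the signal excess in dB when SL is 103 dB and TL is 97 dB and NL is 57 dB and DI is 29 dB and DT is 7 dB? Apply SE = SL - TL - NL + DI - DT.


-29 dB


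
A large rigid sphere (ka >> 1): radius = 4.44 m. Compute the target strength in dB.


TS = 10*log10(4.44^2 / 4) = 10*log10(4.9284) = 6.93

6.93 dB


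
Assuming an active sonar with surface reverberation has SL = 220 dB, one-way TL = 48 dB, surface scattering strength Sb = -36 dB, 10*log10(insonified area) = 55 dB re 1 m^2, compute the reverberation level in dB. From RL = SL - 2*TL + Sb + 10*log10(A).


RL = SL - 2*TL + Sb + 10*log10(A) = 220 - 2*48 + (-36) + 55 = 143

143 dB


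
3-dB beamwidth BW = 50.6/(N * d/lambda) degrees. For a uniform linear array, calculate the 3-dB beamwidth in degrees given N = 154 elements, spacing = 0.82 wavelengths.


BW = 50.6 / (154 * 0.82) = 50.6 / 126.28 = 0.4

0.4 deg


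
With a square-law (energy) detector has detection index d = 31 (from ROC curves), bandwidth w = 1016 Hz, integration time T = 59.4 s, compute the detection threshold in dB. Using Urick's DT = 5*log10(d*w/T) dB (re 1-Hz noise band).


DT = 5*log10(d*w/T) = 5*log10(31 * 1016 / 59.4) = 5*log10(530.24) = 13.62

13.62 dB


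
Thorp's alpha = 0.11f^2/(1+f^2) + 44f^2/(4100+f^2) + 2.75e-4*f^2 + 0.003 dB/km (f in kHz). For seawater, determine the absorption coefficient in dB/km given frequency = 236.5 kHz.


f^2 = 55932.25
alpha = 0.11*55932.25/(1+55932.25) + 44*55932.25/(4100+55932.25) + 2.75e-4*55932.25 + 0.003 = 56.489

56.489 dB/km


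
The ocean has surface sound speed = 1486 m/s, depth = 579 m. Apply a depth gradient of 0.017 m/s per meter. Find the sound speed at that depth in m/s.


c = 1486 + 0.017 * 579 = 1495.843

1495.843 m/s


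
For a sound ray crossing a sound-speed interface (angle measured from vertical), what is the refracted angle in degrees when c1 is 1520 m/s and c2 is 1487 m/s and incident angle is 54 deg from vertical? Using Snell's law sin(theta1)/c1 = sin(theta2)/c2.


sin(theta2) = (c2/c1)*sin(theta1) = (1487/1520)*sin(54 deg) = 0.79145
theta2 = arcsin(0.79145) = 52.32

52.32 deg


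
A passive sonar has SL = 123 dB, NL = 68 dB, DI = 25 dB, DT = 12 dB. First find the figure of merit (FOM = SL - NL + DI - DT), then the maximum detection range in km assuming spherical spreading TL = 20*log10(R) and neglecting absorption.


Step 1: FOM = SL - NL + DI - DT = 123 - 68 + 25 - 12 = 68 dB
Step 2: at max range FOM = TL = 20*log10(R), so R = 10^(68/20) = 2511.89 m = 2.51 km

2.51 km


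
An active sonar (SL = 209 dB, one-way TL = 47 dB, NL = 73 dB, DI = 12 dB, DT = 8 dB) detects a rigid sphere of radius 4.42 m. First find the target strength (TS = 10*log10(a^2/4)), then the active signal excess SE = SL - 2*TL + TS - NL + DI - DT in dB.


Step 1: TS = 10*log10(4.42^2/4) = 6.89 dB
Step 2: SE = SL - 2*TL + TS - NL + DI - DT = 209 - 2*47 + (6.89) - 73 + 12 - 8 = 52.89

52.89 dB


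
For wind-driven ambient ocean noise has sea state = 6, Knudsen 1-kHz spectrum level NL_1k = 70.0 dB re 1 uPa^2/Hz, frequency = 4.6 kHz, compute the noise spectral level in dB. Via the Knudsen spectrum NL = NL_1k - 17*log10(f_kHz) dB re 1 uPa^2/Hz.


NL = NL_1k - 17*log10(f_kHz) = 70.0 - 17*log10(4.6) = 70.0 - (11.27) = 58.73

58.73 dB


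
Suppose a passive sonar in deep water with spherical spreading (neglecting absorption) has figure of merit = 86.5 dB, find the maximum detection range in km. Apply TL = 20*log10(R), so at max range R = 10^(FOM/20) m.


At max range FOM = TL, so 20*log10(R) = 86.5
R = 10^(86.5/20) = 21134.89 m = 21.13 km

21.13 km


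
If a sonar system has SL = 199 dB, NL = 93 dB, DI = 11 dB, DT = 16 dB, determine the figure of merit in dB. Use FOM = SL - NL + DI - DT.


FOM = SL - NL + DI - DT = 199 - 93 + 11 - 16 = 101

101 dB


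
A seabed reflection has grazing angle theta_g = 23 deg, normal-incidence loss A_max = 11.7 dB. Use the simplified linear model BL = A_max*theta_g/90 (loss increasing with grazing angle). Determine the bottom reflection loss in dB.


BL = A_max * theta_g / 90 = 11.7 * 23 / 90 = 2.99

2.99 dB


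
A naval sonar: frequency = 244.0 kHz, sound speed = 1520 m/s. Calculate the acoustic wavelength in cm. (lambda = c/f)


lambda = c/f = 1520 / 244000 = 0.0062 m = 0.62 cm

0.62 cm


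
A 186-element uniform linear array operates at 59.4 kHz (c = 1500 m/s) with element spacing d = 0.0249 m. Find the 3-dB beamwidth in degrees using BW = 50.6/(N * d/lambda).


Step 1: lambda = 1500/59400 = 0.02525 m
Step 2: d/lambda = 0.0249/0.02525 = 0.9861
Step 3: BW = 50.6/(N * d/lambda) = 50.6/(186 * 0.9861) = 0.28

0.28 deg


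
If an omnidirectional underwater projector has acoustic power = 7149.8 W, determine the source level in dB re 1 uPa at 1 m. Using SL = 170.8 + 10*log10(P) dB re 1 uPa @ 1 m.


SL = 170.8 + 10*log10(7149.8) = 170.8 + 38.54 = 209.34

209.34 dB


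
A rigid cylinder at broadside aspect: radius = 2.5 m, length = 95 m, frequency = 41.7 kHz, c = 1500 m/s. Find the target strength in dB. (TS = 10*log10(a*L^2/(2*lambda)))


lambda = 1500/41700 = 0.03597 m
TS = 10*log10(2.5*95^2/(2*0.03597)) = 54.96

54.96 dB


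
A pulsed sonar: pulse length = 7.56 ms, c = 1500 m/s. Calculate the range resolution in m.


dR = c*tau/2 = 1500 * 7.56e-3 / 2 = 5.67

5.67 m


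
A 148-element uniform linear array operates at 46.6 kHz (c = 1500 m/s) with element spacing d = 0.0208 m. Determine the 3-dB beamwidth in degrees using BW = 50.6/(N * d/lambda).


0.53 deg


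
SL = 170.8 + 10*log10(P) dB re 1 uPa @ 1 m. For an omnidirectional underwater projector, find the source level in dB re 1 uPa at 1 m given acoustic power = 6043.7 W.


SL = 170.8 + 10*log10(6043.7) = 170.8 + 37.81 = 208.61

208.61 dB


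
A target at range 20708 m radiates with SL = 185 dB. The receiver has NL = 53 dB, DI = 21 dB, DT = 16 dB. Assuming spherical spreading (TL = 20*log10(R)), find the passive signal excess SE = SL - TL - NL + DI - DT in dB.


50.68 dB


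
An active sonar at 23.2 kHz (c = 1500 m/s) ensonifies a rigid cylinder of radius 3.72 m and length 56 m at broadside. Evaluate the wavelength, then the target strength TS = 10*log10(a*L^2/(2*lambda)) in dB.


Step 1: lambda = c/f = 1500/23200 = 0.06466 m
Step 2: TS = 10*log10(a*L^2/(2*lambda)) = 10*log10(3.72*56^2/(2*0.06466)) = 49.55

49.55 dB


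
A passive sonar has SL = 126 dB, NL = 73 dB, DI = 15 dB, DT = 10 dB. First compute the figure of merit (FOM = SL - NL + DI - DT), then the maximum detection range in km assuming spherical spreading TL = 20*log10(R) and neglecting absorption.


Step 1: FOM = SL - NL + DI - DT = 126 - 73 + 15 - 10 = 58 dB
Step 2: at max range FOM = TL = 20*log10(R), so R = 10^(58/20) = 794.33 m = 0.79 km

0.79 km


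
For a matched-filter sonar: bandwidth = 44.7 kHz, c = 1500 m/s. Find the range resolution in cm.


dR = c/(2*BW) = 1500 / (2 * 44.7e3) = 0.0168 m = 1.68 cm

1.68 cm


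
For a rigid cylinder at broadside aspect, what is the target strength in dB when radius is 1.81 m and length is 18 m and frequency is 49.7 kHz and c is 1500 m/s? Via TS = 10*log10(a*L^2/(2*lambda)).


lambda = 1500/49700 = 0.03018 m
TS = 10*log10(1.81*18^2/(2*0.03018)) = 39.87

39.87 dB


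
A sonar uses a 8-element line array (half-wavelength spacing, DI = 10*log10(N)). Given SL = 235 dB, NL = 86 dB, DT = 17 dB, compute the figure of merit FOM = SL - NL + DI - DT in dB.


Step 1: DI = 10*log10(8) = 9.03 dB
Step 2: FOM = SL - NL + DI - DT = 235 - 86 + 9.03 - 17 = 141.03

141.03 dB


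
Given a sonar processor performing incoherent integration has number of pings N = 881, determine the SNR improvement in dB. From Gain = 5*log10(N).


14.72 dB


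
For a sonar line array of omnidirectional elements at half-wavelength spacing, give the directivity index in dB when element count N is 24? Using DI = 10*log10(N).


DI = 10*log10(24) = 13.8

13.8 dB


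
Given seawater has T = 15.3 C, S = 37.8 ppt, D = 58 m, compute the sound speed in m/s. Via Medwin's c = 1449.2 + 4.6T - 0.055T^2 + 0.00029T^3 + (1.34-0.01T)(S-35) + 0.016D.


c = 1449.2 + 4.6*15.3 - 0.055*15.3^2 + 0.00029*15.3^3 + (1.34 - 0.01*15.3)*(37.8 - 35) + 0.016*58 = 1512.0

1512.0 m/s


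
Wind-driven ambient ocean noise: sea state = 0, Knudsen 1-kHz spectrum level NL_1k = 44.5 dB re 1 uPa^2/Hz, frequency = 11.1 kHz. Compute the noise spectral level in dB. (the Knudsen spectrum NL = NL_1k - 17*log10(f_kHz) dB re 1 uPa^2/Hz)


NL = NL_1k - 17*log10(f_kHz) = 44.5 - 17*log10(11.1) = 44.5 - (17.77) = 26.73

26.73 dB


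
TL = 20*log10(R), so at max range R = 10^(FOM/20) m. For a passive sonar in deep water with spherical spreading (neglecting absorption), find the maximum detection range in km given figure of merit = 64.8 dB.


1.74 km


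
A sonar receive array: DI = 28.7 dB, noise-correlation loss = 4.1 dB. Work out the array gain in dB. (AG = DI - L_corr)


AG = DI - L_corr = 28.7 - 4.1 = 24.6

24.6 dB


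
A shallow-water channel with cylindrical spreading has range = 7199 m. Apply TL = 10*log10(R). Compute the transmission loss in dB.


38.57 dB


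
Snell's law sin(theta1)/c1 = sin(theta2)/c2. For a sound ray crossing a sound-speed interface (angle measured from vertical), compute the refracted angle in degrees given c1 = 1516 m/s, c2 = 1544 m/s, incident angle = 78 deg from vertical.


sin(theta2) = (c2/c1)*sin(theta1) = (1544/1516)*sin(78 deg) = 0.99621
theta2 = arcsin(0.99621) = 85.01

85.01 deg


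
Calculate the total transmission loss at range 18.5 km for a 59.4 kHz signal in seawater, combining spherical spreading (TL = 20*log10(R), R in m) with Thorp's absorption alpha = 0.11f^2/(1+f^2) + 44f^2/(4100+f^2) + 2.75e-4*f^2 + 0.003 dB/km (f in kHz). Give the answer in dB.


481.88 dB


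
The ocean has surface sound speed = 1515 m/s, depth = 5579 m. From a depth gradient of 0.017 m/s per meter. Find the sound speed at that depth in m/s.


c = 1515 + 0.017 * 5579 = 1609.843

1609.843 m/s


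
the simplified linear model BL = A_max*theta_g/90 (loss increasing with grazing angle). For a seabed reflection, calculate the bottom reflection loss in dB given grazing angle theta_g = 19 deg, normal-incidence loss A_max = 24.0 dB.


5.07 dB


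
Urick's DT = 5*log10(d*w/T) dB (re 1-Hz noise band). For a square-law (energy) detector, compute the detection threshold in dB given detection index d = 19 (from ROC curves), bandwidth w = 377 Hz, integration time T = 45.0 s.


11.01 dB


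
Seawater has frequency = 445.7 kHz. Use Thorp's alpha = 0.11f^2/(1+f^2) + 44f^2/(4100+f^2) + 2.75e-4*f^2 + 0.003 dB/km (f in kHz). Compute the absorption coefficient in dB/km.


f^2 = 198648.49
alpha = 0.11*198648.49/(1+198648.49) + 44*198648.49/(4100+198648.49) + 2.75e-4*198648.49 + 0.003 = 97.852

97.852 dB/km


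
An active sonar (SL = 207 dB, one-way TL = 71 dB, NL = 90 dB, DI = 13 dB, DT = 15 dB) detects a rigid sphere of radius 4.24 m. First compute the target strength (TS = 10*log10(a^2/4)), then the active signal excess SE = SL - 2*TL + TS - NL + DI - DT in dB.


Step 1: TS = 10*log10(4.24^2/4) = 6.53 dB
Step 2: SE = SL - 2*TL + TS - NL + DI - DT = 207 - 2*71 + (6.53) - 90 + 13 - 15 = -20.47

-20.47 dB


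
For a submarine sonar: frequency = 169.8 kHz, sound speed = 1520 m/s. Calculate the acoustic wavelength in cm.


0.9 cm


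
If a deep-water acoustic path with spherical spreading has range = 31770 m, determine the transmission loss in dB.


TL = 20*log10(31770) = 90.04

90.04 dB


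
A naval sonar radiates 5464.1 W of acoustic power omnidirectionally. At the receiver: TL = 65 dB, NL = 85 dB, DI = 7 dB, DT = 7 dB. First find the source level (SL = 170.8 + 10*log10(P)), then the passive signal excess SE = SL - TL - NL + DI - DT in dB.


Step 1: SL = 170.8 + 10*log10(5464.1) = 208.18 dB
Step 2: SE = SL - TL - NL + DI - DT = 208.18 - 65 - 85 + 7 - 7 = 58.18

58.18 dB


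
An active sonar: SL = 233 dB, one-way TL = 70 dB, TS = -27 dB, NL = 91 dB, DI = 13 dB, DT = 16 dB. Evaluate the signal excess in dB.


SE = SL - 2*TL + TS - NL + DI - DT = 233 - 2*70 + (-27) - 91 + 13 - 16 = -28

-28 dB


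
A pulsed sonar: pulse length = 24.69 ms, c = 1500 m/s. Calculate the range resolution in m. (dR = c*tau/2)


dR = c*tau/2 = 1500 * 24.69e-3 / 2 = 18.5175

18.5175 m


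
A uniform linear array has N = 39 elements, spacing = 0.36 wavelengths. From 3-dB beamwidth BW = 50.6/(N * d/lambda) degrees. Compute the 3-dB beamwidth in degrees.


BW = 50.6 / (39 * 0.36) = 50.6 / 14.04 = 3.6

3.6 deg


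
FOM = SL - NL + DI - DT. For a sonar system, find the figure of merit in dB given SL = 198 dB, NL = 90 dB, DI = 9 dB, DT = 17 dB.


FOM = SL - NL + DI - DT = 198 - 90 + 9 - 17 = 100

100 dB


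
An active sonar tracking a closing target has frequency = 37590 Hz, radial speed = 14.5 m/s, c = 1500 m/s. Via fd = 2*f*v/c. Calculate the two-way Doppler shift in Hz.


fd = 2*f*v/c = 2 * 37590 * 14.5 / 1500 = 726.74

726.74 Hz


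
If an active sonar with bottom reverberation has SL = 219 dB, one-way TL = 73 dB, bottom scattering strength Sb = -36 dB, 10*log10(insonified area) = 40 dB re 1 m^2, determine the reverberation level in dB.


77 dB


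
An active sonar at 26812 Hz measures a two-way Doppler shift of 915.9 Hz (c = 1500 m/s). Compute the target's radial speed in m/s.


From fd = 2*f*v/c, v = c*fd/(2*f) = 1500 * 915.9 / (2*26812) = 25.62

25.62 m/s


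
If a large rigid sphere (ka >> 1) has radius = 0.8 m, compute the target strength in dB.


TS = 10*log10(0.8^2 / 4) = 10*log10(0.16) = -7.96

-7.96 dB


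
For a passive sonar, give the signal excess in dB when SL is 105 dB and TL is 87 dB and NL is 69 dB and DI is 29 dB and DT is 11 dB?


SE = SL - TL - NL + DI - DT = 105 - 87 - 69 + 29 - 11 = -33

-33 dB


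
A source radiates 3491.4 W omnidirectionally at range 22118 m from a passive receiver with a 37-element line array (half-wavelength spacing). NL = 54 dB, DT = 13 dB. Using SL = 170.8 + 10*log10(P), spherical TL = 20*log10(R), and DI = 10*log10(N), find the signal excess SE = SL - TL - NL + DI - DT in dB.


68.02 dB


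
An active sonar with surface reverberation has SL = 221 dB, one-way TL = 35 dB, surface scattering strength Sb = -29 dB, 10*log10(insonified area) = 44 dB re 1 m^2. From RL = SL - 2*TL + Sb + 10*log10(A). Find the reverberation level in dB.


RL = SL - 2*TL + Sb + 10*log10(A) = 221 - 2*35 + (-29) + 44 = 166

166 dB


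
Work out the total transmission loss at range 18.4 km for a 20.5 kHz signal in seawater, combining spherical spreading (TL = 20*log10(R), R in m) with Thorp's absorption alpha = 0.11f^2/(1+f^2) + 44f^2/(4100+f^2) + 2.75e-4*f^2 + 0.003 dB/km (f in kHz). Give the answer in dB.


Step 1 (Thorp): alpha = 0.11*420.25/(1+420.25) + 44*420.25/(4100+420.25) + 2.75e-4*420.25 + 0.003 = 4.319 dB/km
Step 2: TL_spread = 20*log10(18400) = 85.3 dB
Step 3: TL_abs = alpha*R = 4.319 * 18.4 = 79.47 dB
Step 4: TL_total = 85.3 + 79.47 = 164.77

164.77 dB


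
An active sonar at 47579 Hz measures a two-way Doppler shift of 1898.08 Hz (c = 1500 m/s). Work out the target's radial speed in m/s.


From fd = 2*f*v/c, v = c*fd/(2*f) = 1500 * 1898.08 / (2*47579) = 29.92

29.92 m/s


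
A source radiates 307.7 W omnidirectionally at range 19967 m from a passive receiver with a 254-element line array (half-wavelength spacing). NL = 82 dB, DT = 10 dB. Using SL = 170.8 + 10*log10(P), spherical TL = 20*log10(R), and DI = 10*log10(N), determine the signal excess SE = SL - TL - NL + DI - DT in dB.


41.72 dB


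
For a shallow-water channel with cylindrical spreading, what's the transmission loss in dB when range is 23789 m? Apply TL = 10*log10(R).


TL = 10*log10(23789) = 43.76

43.76 dB


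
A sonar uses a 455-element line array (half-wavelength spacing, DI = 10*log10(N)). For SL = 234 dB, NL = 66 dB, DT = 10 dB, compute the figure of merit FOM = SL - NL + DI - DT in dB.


184.58 dB


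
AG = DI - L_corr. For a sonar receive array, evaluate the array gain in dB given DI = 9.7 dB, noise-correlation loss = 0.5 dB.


AG = DI - L_corr = 9.7 - 0.5 = 9.2

9.2 dB


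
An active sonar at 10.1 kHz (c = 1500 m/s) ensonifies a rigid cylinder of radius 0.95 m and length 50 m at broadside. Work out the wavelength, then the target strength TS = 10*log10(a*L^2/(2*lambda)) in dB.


Step 1: lambda = c/f = 1500/10100 = 0.14851 m
Step 2: TS = 10*log10(a*L^2/(2*lambda)) = 10*log10(0.95*50^2/(2*0.14851)) = 39.03

39.03 dB


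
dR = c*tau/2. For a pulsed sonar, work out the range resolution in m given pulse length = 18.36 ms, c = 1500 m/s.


dR = c*tau/2 = 1500 * 18.36e-3 / 2 = 13.77

13.77 m


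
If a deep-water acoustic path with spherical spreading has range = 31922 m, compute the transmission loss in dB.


TL = 20*log10(31922) = 90.08

90.08 dB


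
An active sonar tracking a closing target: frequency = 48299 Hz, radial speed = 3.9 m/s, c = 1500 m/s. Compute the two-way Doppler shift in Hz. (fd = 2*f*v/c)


251.15 Hz


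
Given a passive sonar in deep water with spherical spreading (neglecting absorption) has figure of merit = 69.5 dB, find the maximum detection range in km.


At max range FOM = TL, so 20*log10(R) = 69.5
R = 10^(69.5/20) = 2985.38 m = 2.99 km

2.99 km


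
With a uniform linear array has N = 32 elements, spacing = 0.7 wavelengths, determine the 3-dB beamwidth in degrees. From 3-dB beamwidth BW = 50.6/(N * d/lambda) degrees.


BW = 50.6 / (32 * 0.7) = 50.6 / 22.4 = 2.26

2.26 deg


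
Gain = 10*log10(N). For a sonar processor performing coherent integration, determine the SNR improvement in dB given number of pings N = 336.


Gain = 10*log10(336) = 25.26

25.26 dB


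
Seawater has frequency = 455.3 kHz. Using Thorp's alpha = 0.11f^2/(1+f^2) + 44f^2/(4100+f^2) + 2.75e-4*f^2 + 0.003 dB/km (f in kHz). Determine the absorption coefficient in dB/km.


f^2 = 207298.09
alpha = 0.11*207298.09/(1+207298.09) + 44*207298.09/(4100+207298.09) + 2.75e-4*207298.09 + 0.003 = 100.267

100.267 dB/km


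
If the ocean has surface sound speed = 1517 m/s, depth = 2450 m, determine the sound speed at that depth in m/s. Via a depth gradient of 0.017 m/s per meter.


c = 1517 + 0.017 * 2450 = 1558.65

1558.65 m/s


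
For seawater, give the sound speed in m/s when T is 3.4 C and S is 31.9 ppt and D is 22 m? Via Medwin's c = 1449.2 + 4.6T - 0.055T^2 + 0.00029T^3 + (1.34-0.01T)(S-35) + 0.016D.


c = 1449.2 + 4.6*3.4 - 0.055*3.4^2 + 0.00029*3.4^3 + (1.34 - 0.01*3.4)*(31.9 - 35) + 0.016*22 = 1460.52

1460.52 m/s


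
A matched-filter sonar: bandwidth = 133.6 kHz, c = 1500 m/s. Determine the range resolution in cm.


dR = c/(2*BW) = 1500 / (2 * 133.6e3) = 0.0056 m = 0.56 cm

0.56 cm


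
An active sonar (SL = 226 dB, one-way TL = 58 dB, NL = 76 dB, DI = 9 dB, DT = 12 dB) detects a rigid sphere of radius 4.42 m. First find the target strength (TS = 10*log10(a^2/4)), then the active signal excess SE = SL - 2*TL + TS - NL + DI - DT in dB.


Step 1: TS = 10*log10(4.42^2/4) = 6.89 dB
Step 2: SE = SL - 2*TL + TS - NL + DI - DT = 226 - 2*58 + (6.89) - 76 + 9 - 12 = 37.89

37.89 dB


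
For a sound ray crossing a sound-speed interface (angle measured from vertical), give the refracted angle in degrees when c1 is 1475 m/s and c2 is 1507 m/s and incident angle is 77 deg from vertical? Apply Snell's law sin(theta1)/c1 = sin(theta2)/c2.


84.57 deg


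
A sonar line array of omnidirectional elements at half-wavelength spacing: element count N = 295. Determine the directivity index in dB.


DI = 10*log10(295) = 24.7

24.7 dB


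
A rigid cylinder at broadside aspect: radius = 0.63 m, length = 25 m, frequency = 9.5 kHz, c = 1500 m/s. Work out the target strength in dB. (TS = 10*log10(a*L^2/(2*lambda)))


lambda = 1500/9500 = 0.15789 m
TS = 10*log10(0.63*25^2/(2*0.15789)) = 30.96

30.96 dB


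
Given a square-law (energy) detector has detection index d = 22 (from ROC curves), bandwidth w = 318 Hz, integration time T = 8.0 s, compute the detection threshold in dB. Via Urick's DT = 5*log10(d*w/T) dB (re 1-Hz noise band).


DT = 5*log10(d*w/T) = 5*log10(22 * 318 / 8.0) = 5*log10(874.5) = 14.71

14.71 dB


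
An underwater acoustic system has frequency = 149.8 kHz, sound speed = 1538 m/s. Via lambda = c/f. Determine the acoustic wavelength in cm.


lambda = c/f = 1538 / 149800 = 0.0103 m = 1.03 cm

1.03 cm


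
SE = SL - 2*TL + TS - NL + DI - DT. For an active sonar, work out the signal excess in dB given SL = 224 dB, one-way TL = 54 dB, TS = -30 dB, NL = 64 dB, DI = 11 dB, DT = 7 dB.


26 dB


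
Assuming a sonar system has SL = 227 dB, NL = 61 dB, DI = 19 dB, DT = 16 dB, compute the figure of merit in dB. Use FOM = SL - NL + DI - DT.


169 dB


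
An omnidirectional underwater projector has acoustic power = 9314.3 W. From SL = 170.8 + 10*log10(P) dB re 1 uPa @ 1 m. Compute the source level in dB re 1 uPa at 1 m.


SL = 170.8 + 10*log10(9314.3) = 170.8 + 39.69 = 210.49

210.49 dB


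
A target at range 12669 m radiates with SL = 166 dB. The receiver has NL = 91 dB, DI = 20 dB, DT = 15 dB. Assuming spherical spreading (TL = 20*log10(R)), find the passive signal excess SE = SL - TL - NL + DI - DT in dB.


Step 1: TL = 20*log10(12669) = 82.05 dB
Step 2: SE = 166 - 82.05 - 91 + 20 - 15 = -2.05

-2.05 dB


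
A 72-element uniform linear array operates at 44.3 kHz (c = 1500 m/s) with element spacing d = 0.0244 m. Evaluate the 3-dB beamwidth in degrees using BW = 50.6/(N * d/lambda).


Step 1: lambda = 1500/44300 = 0.03386 m
Step 2: d/lambda = 0.0244/0.03386 = 0.7206
Step 3: BW = 50.6/(N * d/lambda) = 50.6/(72 * 0.7206) = 0.98

0.98 deg


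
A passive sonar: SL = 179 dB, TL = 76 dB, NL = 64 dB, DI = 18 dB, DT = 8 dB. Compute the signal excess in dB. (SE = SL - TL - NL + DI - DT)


SE = SL - TL - NL + DI - DT = 179 - 76 - 64 + 18 - 8 = 49

49 dB


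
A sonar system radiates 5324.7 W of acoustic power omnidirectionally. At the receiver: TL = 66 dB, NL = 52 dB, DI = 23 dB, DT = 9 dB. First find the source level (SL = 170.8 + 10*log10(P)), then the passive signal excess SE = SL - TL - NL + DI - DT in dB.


Step 1: SL = 170.8 + 10*log10(5324.7) = 208.06 dB
Step 2: SE = SL - TL - NL + DI - DT = 208.06 - 66 - 52 + 23 - 9 = 104.06

104.06 dB


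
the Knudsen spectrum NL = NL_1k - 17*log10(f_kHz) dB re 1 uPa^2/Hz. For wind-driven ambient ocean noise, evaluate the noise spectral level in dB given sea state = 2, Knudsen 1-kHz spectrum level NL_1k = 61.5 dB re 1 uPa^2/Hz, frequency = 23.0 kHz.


NL = NL_1k - 17*log10(f_kHz) = 61.5 - 17*log10(23.0) = 61.5 - (23.15) = 38.35

38.35 dB


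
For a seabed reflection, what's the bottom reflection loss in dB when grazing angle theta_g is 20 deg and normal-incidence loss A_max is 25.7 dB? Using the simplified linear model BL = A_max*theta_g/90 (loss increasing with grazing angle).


BL = A_max * theta_g / 90 = 25.7 * 20 / 90 = 5.71

5.71 dB


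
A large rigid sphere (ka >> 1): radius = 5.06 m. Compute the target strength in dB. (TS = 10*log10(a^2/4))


TS = 10*log10(5.06^2 / 4) = 10*log10(6.4009) = 8.06

8.06 dB


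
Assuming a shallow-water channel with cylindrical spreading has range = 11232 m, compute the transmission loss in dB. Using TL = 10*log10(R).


TL = 10*log10(11232) = 40.5

40.5 dB


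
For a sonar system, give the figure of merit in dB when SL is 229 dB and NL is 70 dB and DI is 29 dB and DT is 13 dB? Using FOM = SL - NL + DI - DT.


FOM = SL - NL + DI - DT = 229 - 70 + 29 - 13 = 175

175 dB


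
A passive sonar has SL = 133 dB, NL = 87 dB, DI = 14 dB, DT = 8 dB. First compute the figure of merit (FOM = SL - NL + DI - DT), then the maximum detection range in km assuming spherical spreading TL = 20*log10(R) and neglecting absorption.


Step 1: FOM = SL - NL + DI - DT = 133 - 87 + 14 - 8 = 52 dB
Step 2: at max range FOM = TL = 20*log10(R), so R = 10^(52/20) = 398.11 m = 0.4 km

0.4 km


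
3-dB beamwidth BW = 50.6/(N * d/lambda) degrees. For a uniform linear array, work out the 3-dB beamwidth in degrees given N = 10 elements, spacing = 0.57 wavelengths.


BW = 50.6 / (10 * 0.57) = 50.6 / 5.7 = 8.88

8.88 deg


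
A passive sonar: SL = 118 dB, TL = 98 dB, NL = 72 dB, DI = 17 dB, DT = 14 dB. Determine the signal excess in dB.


SE = SL - TL - NL + DI - DT = 118 - 98 - 72 + 17 - 14 = -49

-49 dB


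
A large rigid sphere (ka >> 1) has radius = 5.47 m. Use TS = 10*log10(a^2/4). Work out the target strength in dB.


TS = 10*log10(5.47^2 / 4) = 10*log10(7.480225) = 8.74

8.74 dB


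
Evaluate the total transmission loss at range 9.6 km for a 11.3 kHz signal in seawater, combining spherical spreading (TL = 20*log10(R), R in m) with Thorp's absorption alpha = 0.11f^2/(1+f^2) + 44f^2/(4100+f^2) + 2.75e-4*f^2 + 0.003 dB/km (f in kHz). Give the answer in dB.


Step 1 (Thorp): alpha = 0.11*127.69/(1+127.69) + 44*127.69/(4100+127.69) + 2.75e-4*127.69 + 0.003 = 1.4762 dB/km
Step 2: TL_spread = 20*log10(9600) = 79.65 dB
Step 3: TL_abs = alpha*R = 1.4762 * 9.6 = 14.17 dB
Step 4: TL_total = 79.65 + 14.17 = 93.82

93.82 dB


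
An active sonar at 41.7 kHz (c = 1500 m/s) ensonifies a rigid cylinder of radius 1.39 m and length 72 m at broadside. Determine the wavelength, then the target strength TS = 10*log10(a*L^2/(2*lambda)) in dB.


Step 1: lambda = c/f = 1500/41700 = 0.03597 m
Step 2: TS = 10*log10(a*L^2/(2*lambda)) = 10*log10(1.39*72^2/(2*0.03597)) = 50.01

50.01 dB


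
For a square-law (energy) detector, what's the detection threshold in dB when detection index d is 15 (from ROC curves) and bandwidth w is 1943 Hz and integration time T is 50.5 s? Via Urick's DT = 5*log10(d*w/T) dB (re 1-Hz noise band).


DT = 5*log10(d*w/T) = 5*log10(15 * 1943 / 50.5) = 5*log10(577.13) = 13.81

13.81 dB


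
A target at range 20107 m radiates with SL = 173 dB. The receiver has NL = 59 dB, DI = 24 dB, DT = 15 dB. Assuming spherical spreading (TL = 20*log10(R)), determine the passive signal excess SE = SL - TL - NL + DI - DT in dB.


36.93 dB


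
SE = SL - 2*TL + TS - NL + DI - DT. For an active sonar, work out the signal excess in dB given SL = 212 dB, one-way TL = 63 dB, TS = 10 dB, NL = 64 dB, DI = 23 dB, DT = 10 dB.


45 dB


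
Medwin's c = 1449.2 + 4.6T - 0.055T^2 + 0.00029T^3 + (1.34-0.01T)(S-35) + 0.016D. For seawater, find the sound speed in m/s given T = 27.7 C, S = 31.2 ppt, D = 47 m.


c = 1449.2 + 4.6*27.7 - 0.055*27.7^2 + 0.00029*27.7^3 + (1.34 - 0.01*27.7)*(31.2 - 35) + 0.016*47 = 1537.3

1537.3 m/s


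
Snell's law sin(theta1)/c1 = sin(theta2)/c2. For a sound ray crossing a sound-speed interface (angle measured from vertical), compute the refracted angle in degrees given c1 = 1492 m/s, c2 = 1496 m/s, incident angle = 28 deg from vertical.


sin(theta2) = (c2/c1)*sin(theta1) = (1496/1492)*sin(28 deg) = 0.47073
theta2 = arcsin(0.47073) = 28.08

28.08 deg


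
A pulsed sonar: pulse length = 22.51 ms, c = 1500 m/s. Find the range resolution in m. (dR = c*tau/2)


16.8825 m


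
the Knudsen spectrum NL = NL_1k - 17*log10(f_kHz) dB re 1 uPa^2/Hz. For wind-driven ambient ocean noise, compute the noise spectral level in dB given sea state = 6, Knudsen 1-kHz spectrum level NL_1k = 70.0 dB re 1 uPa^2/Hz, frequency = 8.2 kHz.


54.47 dB


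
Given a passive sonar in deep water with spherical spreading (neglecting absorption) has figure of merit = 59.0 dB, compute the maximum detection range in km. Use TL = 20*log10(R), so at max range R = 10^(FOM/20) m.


0.89 km


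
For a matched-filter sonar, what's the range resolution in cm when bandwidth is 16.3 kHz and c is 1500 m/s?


dR = c/(2*BW) = 1500 / (2 * 16.3e3) = 0.046 m = 4.6 cm

4.6 cm


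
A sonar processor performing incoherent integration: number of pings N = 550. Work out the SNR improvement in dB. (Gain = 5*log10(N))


13.7 dB


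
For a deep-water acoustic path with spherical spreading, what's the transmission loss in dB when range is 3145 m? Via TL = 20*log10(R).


TL = 20*log10(3145) = 69.95

69.95 dB


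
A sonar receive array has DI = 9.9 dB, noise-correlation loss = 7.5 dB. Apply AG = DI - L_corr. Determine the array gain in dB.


AG = DI - L_corr = 9.9 - 7.5 = 2.4

2.4 dB


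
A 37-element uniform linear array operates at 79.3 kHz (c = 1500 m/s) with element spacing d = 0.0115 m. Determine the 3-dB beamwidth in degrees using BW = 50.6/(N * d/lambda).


Step 1: lambda = 1500/79300 = 0.01892 m
Step 2: d/lambda = 0.0115/0.01892 = 0.6078
Step 3: BW = 50.6/(N * d/lambda) = 50.6/(37 * 0.6078) = 2.25

2.25 deg


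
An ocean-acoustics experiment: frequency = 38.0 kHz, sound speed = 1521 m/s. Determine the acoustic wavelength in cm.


lambda = c/f = 1521 / 38000 = 0.04 m = 4.0 cm

4.0 cm


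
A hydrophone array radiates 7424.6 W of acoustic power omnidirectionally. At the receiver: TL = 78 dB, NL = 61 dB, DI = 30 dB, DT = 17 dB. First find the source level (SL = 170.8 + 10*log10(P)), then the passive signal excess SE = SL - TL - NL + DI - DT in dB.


Step 1: SL = 170.8 + 10*log10(7424.6) = 209.51 dB
Step 2: SE = SL - TL - NL + DI - DT = 209.51 - 78 - 61 + 30 - 17 = 83.51

83.51 dB


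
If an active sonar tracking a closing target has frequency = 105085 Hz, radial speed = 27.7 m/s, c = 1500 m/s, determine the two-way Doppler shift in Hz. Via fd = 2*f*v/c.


fd = 2*f*v/c = 2 * 105085 * 27.7 / 1500 = 3881.14

3881.14 Hz


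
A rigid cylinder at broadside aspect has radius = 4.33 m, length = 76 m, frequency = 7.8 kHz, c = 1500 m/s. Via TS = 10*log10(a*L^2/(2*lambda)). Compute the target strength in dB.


48.13 dB


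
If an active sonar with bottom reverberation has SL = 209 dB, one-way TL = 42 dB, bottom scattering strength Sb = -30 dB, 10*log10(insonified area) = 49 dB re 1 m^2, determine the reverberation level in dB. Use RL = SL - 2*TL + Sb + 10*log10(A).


RL = SL - 2*TL + Sb + 10*log10(A) = 209 - 2*42 + (-30) + 49 = 144

144 dB


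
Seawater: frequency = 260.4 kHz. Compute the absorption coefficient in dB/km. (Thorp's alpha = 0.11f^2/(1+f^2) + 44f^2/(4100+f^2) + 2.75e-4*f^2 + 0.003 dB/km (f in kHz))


f^2 = 67808.16
alpha = 0.11*67808.16/(1+67808.16) + 44*67808.16/(4100+67808.16) + 2.75e-4*67808.16 + 0.003 = 60.251

60.251 dB/km


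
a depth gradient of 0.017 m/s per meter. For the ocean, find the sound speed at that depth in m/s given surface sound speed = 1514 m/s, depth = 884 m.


c = 1514 + 0.017 * 884 = 1529.028

1529.028 m/s


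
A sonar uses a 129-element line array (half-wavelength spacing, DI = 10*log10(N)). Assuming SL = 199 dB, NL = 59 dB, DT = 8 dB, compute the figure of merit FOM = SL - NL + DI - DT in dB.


Step 1: DI = 10*log10(129) = 21.11 dB
Step 2: FOM = SL - NL + DI - DT = 199 - 59 + 21.11 - 8 = 153.11

153.11 dB


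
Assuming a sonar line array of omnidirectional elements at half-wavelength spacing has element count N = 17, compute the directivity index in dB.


DI = 10*log10(17) = 12.3

12.3 dB


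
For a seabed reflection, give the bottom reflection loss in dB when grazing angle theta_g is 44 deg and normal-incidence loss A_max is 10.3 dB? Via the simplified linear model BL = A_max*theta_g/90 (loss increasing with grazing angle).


BL = A_max * theta_g / 90 = 10.3 * 44 / 90 = 5.04

5.04 dB


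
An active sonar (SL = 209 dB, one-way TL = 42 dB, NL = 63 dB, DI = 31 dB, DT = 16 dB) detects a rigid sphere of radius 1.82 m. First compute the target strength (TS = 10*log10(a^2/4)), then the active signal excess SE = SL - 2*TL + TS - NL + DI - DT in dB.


Step 1: TS = 10*log10(1.82^2/4) = -0.82 dB
Step 2: SE = SL - 2*TL + TS - NL + DI - DT = 209 - 2*42 + (-0.82) - 63 + 31 - 16 = 76.18

76.18 dB


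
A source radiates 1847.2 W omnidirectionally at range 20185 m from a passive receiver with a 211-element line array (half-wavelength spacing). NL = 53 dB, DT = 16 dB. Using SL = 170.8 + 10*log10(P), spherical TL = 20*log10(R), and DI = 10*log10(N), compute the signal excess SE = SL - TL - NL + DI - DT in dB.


Step 1: SL = 170.8 + 10*log10(1847.2) = 203.47 dB
Step 2: TL = 20*log10(20185) = 86.1 dB
Step 3: DI = 10*log10(211) = 23.24 dB
Step 4: SE = SL - TL - NL + DI - DT = 203.47 - 86.1 - 53 + 23.24 - 16 = 71.61

71.61 dB


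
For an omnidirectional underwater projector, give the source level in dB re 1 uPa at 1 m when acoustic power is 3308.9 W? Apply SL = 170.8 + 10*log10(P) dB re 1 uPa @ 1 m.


SL = 170.8 + 10*log10(3308.9) = 170.8 + 35.2 = 206.0

206.0 dB


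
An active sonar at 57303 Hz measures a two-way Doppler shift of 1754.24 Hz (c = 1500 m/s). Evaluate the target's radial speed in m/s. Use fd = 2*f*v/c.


From fd = 2*f*v/c, v = c*fd/(2*f) = 1500 * 1754.24 / (2*57303) = 22.96

22.96 m/s


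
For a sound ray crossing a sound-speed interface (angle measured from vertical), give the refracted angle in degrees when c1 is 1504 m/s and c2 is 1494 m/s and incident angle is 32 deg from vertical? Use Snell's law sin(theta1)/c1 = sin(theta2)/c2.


sin(theta2) = (c2/c1)*sin(theta1) = (1494/1504)*sin(32 deg) = 0.5264
theta2 = arcsin(0.5264) = 31.76

31.76 deg


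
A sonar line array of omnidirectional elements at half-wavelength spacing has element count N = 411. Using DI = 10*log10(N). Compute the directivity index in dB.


26.14 dB


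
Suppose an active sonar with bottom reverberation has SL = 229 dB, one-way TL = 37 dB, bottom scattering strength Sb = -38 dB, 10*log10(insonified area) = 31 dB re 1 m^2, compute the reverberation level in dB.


RL = SL - 2*TL + Sb + 10*log10(A) = 229 - 2*37 + (-38) + 31 = 148

148 dB


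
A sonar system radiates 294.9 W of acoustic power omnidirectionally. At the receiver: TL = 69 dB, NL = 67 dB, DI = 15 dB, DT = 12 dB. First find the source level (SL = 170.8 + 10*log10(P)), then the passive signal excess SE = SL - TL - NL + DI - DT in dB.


Step 1: SL = 170.8 + 10*log10(294.9) = 195.5 dB
Step 2: SE = SL - TL - NL + DI - DT = 195.5 - 69 - 67 + 15 - 12 = 62.5

62.5 dB


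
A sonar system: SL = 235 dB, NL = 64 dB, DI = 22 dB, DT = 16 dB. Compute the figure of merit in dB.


177 dB


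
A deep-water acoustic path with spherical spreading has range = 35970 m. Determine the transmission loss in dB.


TL = 20*log10(35970) = 91.12

91.12 dB


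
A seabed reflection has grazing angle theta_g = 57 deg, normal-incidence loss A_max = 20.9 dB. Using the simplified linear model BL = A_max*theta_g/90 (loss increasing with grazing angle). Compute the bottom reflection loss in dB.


BL = A_max * theta_g / 90 = 20.9 * 57 / 90 = 13.24

13.24 dB


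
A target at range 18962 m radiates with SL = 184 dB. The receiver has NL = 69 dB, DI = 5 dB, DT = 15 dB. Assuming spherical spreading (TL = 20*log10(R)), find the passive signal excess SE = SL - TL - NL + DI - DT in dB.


19.44 dB


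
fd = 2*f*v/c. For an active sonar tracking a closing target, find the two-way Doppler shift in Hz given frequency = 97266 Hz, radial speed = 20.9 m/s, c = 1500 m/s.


2710.48 Hz


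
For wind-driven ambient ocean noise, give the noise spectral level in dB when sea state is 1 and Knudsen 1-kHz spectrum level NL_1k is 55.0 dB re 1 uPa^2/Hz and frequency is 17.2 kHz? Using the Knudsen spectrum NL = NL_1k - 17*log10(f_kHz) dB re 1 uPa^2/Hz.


NL = NL_1k - 17*log10(f_kHz) = 55.0 - 17*log10(17.2) = 55.0 - (21.0) = 34.0

34.0 dB


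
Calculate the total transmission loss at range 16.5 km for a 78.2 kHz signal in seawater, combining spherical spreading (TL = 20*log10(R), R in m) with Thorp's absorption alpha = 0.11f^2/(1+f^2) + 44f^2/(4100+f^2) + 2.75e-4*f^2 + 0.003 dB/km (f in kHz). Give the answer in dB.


Step 1 (Thorp): alpha = 0.11*6115.24/(1+6115.24) + 44*6115.24/(4100+6115.24) + 2.75e-4*6115.24 + 0.003 = 28.1348 dB/km
Step 2: TL_spread = 20*log10(16500) = 84.35 dB
Step 3: TL_abs = alpha*R = 28.1348 * 16.5 = 464.22 dB
Step 4: TL_total = 84.35 + 464.22 = 548.57

548.57 dB
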